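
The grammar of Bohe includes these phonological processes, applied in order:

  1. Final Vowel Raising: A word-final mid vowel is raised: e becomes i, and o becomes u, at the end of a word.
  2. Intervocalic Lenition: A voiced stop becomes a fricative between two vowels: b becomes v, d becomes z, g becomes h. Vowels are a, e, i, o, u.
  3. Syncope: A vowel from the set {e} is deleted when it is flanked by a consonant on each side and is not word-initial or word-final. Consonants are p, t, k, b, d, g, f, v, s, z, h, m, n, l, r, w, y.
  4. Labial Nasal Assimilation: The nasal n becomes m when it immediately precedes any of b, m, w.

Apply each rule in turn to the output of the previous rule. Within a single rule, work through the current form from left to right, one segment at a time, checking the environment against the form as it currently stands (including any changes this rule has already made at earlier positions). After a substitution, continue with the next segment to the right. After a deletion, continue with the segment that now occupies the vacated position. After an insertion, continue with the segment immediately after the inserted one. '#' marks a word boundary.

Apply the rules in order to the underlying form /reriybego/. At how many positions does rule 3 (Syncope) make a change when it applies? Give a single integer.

1 Final Vowel Raising: [reriybego] → [reriybegu]
2 Intervocalic Lenition: [reriybegu] → [reriybehu]
3 Syncope: [reriybehu] → [rriybhu]
4 Labial Nasal Assimilation: no change — [rriybhu]
Rule 3 changed 2 position(s).

2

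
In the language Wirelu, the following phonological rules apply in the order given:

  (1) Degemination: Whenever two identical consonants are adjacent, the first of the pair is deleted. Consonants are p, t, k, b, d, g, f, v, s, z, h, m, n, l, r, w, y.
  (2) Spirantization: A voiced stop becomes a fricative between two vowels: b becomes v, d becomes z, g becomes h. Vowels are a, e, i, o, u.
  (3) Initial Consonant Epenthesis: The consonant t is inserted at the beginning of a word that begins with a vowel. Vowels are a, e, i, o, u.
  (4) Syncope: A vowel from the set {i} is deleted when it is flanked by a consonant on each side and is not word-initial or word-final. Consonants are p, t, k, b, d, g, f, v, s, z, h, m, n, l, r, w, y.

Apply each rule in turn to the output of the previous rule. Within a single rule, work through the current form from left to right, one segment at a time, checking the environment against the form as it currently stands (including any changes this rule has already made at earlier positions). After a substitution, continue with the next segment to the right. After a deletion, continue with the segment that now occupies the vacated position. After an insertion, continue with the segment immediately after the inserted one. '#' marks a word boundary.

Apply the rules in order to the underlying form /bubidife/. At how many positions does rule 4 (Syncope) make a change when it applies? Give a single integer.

(1) Degemination: no change — [bubidife]
(2) Spirantization: [bubidife] → [buvizife]
(3) Initial Consonant Epenthesis: no change — [buvizife]
(4) Syncope: [buvizife] → [buvzfe]
Rule 4 changed 2 position(s).

2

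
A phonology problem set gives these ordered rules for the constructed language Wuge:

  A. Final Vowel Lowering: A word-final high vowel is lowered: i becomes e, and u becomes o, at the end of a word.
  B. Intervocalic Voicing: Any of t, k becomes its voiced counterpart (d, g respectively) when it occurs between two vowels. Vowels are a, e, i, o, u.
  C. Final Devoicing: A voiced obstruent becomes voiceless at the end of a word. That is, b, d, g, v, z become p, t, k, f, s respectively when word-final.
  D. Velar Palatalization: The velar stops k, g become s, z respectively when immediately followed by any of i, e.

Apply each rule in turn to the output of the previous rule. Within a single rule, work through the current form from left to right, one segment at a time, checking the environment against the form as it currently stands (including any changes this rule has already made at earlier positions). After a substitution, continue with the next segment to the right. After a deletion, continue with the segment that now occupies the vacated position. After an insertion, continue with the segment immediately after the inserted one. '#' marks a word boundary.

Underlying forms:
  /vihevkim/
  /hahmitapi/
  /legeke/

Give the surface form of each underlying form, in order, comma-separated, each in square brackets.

/vihevkim/:
  A Final Vowel Lowering: no change — [vihevkim]
  B Intervocalic Voicing: no change — [vihevkim]
  C Final Devoicing: no change — [vihevkim]
  D Velar Palatalization: [vihevkim] → [vihevsim]
/hahmitapi/:
  A Final Vowel Lowering: [hahmitapi] → [hahmitape]
  B Intervocalic Voicing: [hahmitape] → [hahmidape]
  C Final Devoicing: no change — [hahmidape]
  D Velar Palatalization: no change — [hahmidape]
/legeke/:
  A Final Vowel Lowering: no change — [legeke]
  B Intervocalic Voicing: [legeke] → [legege]
  C Final Devoicing: no change — [legege]
  D Velar Palatalization: [legege] → [lezeze]

[vihevsim], [hahmidape], [lezeze]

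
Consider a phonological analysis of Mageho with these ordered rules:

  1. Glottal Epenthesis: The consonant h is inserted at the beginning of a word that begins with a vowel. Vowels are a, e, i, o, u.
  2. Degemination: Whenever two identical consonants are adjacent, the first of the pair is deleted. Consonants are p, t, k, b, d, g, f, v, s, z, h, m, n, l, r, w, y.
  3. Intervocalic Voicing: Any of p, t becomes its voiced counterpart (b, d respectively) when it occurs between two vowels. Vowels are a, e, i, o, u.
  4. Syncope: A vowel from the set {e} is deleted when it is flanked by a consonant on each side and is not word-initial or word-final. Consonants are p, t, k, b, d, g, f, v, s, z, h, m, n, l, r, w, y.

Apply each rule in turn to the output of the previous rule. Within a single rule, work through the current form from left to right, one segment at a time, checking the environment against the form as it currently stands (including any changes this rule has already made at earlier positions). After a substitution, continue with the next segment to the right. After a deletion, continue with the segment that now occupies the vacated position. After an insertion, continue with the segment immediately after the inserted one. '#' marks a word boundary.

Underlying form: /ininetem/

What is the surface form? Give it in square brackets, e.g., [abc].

1 Glottal Epenthesis: [ininetem] → [hininetem]
2 Degemination: no change — [hininetem]
3 Intervocalic Voicing: [hininetem] → [hininedem]
4 Syncope: [hininedem] → [hinindm]

[hinindm]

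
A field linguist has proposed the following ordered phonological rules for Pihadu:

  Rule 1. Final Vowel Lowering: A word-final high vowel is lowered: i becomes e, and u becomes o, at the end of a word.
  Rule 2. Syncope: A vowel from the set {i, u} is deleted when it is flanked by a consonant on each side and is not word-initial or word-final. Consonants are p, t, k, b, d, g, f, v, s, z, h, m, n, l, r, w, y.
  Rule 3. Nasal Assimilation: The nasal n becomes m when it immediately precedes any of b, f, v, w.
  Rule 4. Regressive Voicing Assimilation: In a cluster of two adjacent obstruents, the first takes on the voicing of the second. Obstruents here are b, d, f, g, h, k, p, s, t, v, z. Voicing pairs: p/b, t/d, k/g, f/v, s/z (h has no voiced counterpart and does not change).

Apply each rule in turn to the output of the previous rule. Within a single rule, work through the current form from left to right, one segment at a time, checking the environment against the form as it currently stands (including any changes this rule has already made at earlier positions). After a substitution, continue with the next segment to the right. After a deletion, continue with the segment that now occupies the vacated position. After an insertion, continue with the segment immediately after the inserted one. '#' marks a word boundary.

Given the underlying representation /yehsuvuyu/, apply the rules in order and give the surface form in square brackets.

Rule 1 Final Vowel Lowering: [yehsuvuyu] → [yehsuvuyo]
Rule 2 Syncope: [yehsuvuyo] → [yehsvyo]
Rule 3 Nasal Assimilation: no change — [yehsvyo]
Rule 4 Regressive Voicing Assimilation: [yehsvyo] → [yehzvyo]

[yehzvyo]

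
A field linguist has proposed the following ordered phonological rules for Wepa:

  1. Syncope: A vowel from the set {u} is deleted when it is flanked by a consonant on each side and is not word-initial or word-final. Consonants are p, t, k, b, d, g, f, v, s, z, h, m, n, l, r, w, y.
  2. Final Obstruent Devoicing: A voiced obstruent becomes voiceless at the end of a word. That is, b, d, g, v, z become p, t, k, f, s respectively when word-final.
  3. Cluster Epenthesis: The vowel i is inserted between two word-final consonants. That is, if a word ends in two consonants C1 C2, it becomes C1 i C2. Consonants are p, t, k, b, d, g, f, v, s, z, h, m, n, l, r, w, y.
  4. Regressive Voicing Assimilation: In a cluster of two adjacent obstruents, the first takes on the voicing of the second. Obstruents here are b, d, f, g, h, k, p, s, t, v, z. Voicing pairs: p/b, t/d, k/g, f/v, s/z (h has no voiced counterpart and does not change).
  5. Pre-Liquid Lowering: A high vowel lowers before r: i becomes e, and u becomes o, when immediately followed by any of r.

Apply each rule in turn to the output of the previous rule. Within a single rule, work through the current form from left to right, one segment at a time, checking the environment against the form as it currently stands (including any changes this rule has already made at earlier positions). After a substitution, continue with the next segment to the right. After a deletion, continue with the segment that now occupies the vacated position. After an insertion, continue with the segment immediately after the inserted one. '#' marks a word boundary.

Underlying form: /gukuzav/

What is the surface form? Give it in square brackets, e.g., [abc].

1 Syncope: [gukuzav] → [gkzav]
2 Final Obstruent Devoicing: [gkzav] → [gkzaf]
3 Cluster Epenthesis: no change — [gkzaf]
4 Regressive Voicing Assimilation: [gkzaf] → [kgzaf]
5 Pre-Liquid Lowering: no change — [kgzaf]

[kgzaf]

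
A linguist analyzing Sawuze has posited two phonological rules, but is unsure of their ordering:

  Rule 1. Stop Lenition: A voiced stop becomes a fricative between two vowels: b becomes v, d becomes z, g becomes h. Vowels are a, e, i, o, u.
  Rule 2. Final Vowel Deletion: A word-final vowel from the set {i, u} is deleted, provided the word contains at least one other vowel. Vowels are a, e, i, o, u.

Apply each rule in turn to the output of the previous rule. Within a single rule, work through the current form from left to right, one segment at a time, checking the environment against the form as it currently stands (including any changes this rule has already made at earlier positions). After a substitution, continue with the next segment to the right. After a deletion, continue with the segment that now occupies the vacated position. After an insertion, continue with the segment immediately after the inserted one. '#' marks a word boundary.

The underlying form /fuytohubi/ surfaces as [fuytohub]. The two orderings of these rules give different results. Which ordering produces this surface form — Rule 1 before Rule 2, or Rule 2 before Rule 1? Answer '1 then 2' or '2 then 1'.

2 then 1

Order 1 then 2:
  1 Stop Lenition: [fuytohubi] → [fuytohuvi]
  2 Final Vowel Deletion: [fuytohuvi] → [fuytohuv]
  result: [fuytohuv]
Order 2 then 1:
  2 Final Vowel Deletion: [fuytohubi] → [fuytohub]
  1 Stop Lenition: no change — [fuytohub]
  result: [fuytohub]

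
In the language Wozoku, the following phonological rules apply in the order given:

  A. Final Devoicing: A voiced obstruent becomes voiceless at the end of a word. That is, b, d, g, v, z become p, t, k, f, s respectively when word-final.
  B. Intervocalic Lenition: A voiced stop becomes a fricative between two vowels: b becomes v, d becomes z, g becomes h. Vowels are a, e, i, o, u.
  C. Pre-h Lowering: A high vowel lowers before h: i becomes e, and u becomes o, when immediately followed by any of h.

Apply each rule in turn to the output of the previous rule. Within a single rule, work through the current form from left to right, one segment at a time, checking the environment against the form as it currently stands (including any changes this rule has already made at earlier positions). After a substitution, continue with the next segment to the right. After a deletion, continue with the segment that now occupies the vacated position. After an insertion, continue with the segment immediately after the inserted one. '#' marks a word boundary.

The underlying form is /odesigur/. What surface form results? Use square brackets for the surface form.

A Final Devoicing: no change — [odesigur]
B Intervocalic Lenition: [odesigur] → [ozesihur]
C Pre-h Lowering: [ozesihur] → [ozesehur]

[ozesehur]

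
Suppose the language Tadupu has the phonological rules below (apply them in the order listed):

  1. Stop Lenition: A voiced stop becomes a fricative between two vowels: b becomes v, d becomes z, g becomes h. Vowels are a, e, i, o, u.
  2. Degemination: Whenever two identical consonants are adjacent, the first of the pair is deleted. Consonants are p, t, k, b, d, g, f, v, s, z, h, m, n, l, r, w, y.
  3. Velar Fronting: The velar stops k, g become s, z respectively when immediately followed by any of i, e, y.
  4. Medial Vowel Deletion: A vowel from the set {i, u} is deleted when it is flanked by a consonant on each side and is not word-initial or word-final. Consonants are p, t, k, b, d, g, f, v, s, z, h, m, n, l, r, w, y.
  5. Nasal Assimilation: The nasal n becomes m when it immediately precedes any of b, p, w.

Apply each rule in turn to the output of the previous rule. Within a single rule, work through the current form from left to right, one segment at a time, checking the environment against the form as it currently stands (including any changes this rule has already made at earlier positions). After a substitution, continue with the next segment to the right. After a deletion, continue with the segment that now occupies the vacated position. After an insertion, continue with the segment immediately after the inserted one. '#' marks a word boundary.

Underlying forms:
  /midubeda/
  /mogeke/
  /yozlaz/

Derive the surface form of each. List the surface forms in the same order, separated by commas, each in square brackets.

[mzveza], [mohese], [yozlaz]

/midubeda/:
  1 Stop Lenition: [midubeda] → [mizuveza]
  2 Degemination: no change — [mizuveza]
  3 Velar Fronting: no change — [mizuveza]
  4 Medial Vowel Deletion: [mizuveza] → [mzveza]
  5 Nasal Assimilation: no change — [mzveza]
/mogeke/:
  1 Stop Lenition: [mogeke] → [moheke]
  2 Degemination: no change — [moheke]
  3 Velar Fronting: [moheke] → [mohese]
  4 Medial Vowel Deletion: no change — [mohese]
  5 Nasal Assimilation: no change — [mohese]
/yozlaz/:
  1 Stop Lenition: no change — [yozlaz]
  2 Degemination: no change — [yozlaz]
  3 Velar Fronting: no change — [yozlaz]
  4 Medial Vowel Deletion: no change — [yozlaz]
  5 Nasal Assimilation: no change — [yozlaz]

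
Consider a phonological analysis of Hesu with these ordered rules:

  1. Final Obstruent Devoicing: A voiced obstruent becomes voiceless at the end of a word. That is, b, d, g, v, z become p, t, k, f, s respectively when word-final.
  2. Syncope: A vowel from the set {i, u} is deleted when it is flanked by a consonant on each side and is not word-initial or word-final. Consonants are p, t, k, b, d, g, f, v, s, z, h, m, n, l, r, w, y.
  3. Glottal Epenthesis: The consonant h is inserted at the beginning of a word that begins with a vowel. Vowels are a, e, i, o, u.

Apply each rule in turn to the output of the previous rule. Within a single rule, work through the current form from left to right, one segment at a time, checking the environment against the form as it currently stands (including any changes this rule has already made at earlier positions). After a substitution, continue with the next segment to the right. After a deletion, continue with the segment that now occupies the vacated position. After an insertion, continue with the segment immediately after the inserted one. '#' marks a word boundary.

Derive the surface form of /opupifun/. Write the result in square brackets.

1 Final Obstruent Devoicing: no change — [opupifun]
2 Syncope: [opupifun] → [oppfn]
3 Glottal Epenthesis: [oppfn] → [hoppfn]

[hoppfn]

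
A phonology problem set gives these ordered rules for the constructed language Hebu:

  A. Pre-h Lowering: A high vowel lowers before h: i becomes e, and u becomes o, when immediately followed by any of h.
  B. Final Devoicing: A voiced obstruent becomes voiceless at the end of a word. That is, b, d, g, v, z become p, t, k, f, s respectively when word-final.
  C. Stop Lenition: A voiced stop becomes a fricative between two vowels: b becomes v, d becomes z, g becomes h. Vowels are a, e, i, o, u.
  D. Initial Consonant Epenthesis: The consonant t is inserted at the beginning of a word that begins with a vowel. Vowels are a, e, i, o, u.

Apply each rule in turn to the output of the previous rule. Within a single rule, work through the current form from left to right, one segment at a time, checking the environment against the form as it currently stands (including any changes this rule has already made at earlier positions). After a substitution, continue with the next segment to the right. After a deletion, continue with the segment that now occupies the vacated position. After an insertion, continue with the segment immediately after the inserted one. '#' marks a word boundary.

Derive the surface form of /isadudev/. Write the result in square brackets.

[tisazuzef]

A Pre-h Lowering: no change — [isadudev]
B Final Devoicing: [isadudev] → [isadudef]
C Stop Lenition: [isadudef] → [isazuzef]
D Initial Consonant Epenthesis: [isazuzef] → [tisazuzef]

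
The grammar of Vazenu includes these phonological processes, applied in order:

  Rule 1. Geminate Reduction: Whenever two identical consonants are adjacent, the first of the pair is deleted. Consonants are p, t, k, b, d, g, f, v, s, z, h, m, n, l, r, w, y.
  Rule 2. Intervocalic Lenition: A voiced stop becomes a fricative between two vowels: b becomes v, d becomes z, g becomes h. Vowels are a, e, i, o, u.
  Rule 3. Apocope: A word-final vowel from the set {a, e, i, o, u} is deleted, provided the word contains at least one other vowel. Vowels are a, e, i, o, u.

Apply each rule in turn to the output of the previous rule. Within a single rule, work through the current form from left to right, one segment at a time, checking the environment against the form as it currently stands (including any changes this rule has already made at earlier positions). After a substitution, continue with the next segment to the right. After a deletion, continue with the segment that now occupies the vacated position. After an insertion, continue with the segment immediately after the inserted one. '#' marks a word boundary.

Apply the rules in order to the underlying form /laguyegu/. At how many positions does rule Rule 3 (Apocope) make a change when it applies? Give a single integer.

1

Rule 1 Geminate Reduction: no change — [laguyegu]
Rule 2 Intervocalic Lenition: [laguyegu] → [lahuyehu]
Rule 3 Apocope: [lahuyehu] → [lahuyeh]
Rule Rule 3 changed 1 position(s).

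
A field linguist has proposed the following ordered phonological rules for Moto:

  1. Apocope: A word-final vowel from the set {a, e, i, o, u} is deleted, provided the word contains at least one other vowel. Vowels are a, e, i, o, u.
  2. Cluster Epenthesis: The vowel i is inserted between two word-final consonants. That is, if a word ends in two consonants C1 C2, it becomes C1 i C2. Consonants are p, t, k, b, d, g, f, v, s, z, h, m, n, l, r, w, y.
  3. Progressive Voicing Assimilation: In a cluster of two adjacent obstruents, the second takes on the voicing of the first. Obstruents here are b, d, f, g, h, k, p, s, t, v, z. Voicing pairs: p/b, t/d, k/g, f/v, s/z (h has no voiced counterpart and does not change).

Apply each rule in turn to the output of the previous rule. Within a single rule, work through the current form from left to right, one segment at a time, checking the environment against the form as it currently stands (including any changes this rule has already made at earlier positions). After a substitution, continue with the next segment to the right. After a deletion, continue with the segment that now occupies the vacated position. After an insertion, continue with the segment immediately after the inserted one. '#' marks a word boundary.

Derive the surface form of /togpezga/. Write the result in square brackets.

[togbezig]

1 Apocope: [togpezga] → [togpezg]
2 Cluster Epenthesis: [togpezg] → [togpezig]
3 Progressive Voicing Assimilation: [togpezig] → [togbezig]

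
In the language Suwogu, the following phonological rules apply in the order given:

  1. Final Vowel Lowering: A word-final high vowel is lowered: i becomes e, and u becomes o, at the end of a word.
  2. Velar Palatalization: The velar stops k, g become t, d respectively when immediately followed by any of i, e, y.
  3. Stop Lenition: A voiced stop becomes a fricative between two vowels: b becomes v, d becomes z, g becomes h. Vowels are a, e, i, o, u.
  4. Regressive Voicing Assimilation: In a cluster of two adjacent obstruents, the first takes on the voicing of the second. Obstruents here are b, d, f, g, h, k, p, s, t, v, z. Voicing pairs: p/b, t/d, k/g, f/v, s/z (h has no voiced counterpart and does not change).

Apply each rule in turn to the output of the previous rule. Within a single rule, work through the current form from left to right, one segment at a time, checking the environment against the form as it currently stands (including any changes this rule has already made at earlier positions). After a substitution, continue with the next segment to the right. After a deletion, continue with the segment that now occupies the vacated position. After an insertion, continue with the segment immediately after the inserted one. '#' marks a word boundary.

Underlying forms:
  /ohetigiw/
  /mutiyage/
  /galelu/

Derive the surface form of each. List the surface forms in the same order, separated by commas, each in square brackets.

[ohetiziw], [mutiyaze], [galelo]

/ohetigiw/:
  1 Final Vowel Lowering: no change — [ohetigiw]
  2 Velar Palatalization: [ohetigiw] → [ohetidiw]
  3 Stop Lenition: [ohetidiw] → [ohetiziw]
  4 Regressive Voicing Assimilation: no change — [ohetiziw]
/mutiyage/:
  1 Final Vowel Lowering: no change — [mutiyage]
  2 Velar Palatalization: [mutiyage] → [mutiyade]
  3 Stop Lenition: [mutiyade] → [mutiyaze]
  4 Regressive Voicing Assimilation: no change — [mutiyaze]
/galelu/:
  1 Final Vowel Lowering: [galelu] → [galelo]
  2 Velar Palatalization: no change — [galelo]
  3 Stop Lenition: no change — [galelo]
  4 Regressive Voicing Assimilation: no change — [galelo]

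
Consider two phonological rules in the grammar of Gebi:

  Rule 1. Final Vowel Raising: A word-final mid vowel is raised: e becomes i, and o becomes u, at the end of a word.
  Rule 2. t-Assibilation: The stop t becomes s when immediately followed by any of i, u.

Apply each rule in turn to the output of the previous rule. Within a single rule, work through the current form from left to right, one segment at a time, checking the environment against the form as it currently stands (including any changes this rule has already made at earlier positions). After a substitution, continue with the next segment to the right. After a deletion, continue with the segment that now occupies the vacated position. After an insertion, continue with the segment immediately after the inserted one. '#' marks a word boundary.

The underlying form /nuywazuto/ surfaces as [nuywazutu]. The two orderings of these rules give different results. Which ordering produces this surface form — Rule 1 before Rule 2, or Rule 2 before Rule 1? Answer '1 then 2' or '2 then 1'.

Order 1 then 2:
  1 Final Vowel Raising: [nuywazuto] → [nuywazutu]
  2 t-Assibilation: [nuywazutu] → [nuywazusu]
  result: [nuywazusu]
Order 2 then 1:
  2 t-Assibilation: no change — [nuywazuto]
  1 Final Vowel Raising: [nuywazuto] → [nuywazutu]
  result: [nuywazutu]

2 then 1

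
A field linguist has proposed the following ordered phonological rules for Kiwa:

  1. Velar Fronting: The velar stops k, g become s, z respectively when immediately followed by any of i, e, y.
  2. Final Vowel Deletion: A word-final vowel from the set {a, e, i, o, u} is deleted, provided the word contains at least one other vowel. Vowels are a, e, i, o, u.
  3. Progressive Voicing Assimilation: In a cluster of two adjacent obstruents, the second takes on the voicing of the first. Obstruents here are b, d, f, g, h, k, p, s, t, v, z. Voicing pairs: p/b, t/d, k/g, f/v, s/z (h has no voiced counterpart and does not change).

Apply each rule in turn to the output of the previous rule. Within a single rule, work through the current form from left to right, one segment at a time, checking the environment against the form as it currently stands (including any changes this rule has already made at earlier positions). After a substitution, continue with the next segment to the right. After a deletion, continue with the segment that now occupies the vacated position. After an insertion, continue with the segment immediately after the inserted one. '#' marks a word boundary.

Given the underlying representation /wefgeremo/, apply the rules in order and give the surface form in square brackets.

[wefserem]

1 Velar Fronting: [wefgeremo] → [wefzeremo]
2 Final Vowel Deletion: [wefzeremo] → [wefzerem]
3 Progressive Voicing Assimilation: [wefzerem] → [wefserem]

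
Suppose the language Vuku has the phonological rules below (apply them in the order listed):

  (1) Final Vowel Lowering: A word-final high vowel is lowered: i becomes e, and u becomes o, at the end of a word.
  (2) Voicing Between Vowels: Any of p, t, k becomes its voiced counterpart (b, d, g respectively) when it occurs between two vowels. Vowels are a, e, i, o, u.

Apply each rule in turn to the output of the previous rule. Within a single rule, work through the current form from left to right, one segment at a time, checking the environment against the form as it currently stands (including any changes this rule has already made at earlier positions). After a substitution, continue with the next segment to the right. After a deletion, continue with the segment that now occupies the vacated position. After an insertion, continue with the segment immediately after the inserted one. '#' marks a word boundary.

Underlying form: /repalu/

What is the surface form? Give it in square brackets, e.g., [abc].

(1) Final Vowel Lowering: [repalu] → [repalo]
(2) Voicing Between Vowels: [repalo] → [rebalo]

[rebalo]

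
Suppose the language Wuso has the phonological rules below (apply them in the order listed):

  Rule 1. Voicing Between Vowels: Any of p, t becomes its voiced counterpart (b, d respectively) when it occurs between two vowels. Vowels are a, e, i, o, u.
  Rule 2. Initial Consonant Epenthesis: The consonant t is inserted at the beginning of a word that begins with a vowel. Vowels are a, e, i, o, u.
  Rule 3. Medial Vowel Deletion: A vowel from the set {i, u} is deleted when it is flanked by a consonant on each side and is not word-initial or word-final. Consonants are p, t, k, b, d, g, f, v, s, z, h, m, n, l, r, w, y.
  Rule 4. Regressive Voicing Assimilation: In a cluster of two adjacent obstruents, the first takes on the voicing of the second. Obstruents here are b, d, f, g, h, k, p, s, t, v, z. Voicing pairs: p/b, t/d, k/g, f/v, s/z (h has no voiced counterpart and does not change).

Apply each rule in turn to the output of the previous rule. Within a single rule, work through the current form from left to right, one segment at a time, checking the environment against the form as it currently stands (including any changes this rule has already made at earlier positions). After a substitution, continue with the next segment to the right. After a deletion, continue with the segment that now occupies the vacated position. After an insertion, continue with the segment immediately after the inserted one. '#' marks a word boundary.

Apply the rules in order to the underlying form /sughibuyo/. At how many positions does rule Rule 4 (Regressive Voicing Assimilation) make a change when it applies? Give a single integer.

2

Rule 1 Voicing Between Vowels: no change — [sughibuyo]
Rule 2 Initial Consonant Epenthesis: no change — [sughibuyo]
Rule 3 Medial Vowel Deletion: [sughibuyo] → [sghbyo]
Rule 4 Regressive Voicing Assimilation: [sghbyo] → [zkhbyo]
Rule Rule 4 changed 2 position(s).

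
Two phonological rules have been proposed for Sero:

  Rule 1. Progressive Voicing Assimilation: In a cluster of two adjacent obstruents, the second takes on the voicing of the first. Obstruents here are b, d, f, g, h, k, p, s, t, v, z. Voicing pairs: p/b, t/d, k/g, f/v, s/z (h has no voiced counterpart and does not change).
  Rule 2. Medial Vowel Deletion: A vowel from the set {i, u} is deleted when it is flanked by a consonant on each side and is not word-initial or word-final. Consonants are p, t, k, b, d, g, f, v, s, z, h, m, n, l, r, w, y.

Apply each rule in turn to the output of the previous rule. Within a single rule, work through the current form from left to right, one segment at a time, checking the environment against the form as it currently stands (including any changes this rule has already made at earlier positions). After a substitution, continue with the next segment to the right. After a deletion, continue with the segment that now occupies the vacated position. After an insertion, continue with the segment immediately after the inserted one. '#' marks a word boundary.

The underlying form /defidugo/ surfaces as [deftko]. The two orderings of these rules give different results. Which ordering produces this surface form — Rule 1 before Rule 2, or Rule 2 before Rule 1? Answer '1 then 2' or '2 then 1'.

2 then 1

Order 1 then 2:
  1 Progressive Voicing Assimilation: no change — [defidugo]
  2 Medial Vowel Deletion: [defidugo] → [defdgo]
  result: [defdgo]
Order 2 then 1:
  2 Medial Vowel Deletion: [defidugo] → [defdgo]
  1 Progressive Voicing Assimilation: [defdgo] → [deftko]
  result: [deftko]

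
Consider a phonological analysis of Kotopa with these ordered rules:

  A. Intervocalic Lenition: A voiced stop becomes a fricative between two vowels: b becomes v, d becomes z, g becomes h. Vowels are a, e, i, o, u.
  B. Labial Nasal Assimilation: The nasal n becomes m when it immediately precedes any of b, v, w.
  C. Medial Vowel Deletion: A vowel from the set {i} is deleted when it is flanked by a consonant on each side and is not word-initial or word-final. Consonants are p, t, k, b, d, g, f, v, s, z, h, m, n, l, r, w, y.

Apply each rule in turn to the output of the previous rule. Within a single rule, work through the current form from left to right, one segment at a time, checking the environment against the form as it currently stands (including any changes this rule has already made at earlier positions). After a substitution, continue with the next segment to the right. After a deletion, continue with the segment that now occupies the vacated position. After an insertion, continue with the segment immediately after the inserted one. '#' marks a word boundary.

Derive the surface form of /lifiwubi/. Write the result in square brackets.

[lfwuvi]

A Intervocalic Lenition: [lifiwubi] → [lifiwuvi]
B Labial Nasal Assimilation: no change — [lifiwuvi]
C Medial Vowel Deletion: [lifiwuvi] → [lfwuvi]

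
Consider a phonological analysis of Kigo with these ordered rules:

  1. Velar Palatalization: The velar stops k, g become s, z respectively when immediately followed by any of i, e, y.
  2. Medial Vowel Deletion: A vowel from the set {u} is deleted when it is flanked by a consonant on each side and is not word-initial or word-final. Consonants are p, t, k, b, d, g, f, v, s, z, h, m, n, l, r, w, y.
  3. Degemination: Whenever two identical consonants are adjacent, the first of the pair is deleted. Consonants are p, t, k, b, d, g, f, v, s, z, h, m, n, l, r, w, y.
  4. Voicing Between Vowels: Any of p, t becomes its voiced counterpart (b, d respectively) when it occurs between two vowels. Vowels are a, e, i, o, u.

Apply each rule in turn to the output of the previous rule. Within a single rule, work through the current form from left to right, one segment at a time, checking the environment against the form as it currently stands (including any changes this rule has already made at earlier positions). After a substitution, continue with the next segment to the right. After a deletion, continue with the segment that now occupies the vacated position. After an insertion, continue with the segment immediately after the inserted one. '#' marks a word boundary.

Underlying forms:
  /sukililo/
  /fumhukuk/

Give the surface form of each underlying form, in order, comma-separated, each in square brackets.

[sililo], [fmhk]

/sukililo/:
  1 Velar Palatalization: [sukililo] → [susililo]
  2 Medial Vowel Deletion: [susililo] → [ssililo]
  3 Degemination: [ssililo] → [sililo]
  4 Voicing Between Vowels: no change — [sililo]
/fumhukuk/:
  1 Velar Palatalization: no change — [fumhukuk]
  2 Medial Vowel Deletion: [fumhukuk] → [fmhkk]
  3 Degemination: [fmhkk] → [fmhk]
  4 Voicing Between Vowels: no change — [fmhk]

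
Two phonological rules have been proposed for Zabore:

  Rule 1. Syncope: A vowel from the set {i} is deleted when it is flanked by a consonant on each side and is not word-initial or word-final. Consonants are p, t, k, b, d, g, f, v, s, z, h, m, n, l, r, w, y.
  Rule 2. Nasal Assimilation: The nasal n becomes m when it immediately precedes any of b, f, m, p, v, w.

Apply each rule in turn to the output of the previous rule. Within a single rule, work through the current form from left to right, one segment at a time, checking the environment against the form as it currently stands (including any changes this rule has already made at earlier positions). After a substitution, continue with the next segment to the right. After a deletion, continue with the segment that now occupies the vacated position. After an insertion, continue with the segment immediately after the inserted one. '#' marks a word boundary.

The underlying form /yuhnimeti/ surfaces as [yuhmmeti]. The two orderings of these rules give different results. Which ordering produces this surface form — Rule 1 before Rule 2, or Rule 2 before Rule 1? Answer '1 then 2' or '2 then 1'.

Order 1 then 2:
  1 Syncope: [yuhnimeti] → [yuhnmeti]
  2 Nasal Assimilation: [yuhnmeti] → [yuhmmeti]
  result: [yuhmmeti]
Order 2 then 1:
  2 Nasal Assimilation: no change — [yuhnimeti]
  1 Syncope: [yuhnimeti] → [yuhnmeti]
  result: [yuhnmeti]

1 then 2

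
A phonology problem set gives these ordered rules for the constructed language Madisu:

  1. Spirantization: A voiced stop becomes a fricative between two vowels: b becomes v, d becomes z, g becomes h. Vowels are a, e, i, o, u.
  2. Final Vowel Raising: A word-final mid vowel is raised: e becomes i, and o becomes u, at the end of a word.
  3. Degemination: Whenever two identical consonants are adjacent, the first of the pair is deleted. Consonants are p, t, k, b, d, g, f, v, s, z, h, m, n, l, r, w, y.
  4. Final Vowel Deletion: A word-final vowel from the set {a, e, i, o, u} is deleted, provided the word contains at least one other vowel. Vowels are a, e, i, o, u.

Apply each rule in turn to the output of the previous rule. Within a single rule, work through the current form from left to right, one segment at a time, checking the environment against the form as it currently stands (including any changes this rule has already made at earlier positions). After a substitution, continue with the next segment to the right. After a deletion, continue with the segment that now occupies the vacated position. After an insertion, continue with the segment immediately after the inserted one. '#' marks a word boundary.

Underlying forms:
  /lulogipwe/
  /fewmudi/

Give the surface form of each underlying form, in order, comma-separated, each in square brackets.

/lulogipwe/:
  1 Spirantization: [lulogipwe] → [lulohipwe]
  2 Final Vowel Raising: [lulohipwe] → [lulohipwi]
  3 Degemination: no change — [lulohipwi]
  4 Final Vowel Deletion: [lulohipwi] → [lulohipw]
/fewmudi/:
  1 Spirantization: [fewmudi] → [fewmuzi]
  2 Final Vowel Raising: no change — [fewmuzi]
  3 Degemination: no change — [fewmuzi]
  4 Final Vowel Deletion: [fewmuzi] → [fewmuz]

[lulohipw], [fewmuz]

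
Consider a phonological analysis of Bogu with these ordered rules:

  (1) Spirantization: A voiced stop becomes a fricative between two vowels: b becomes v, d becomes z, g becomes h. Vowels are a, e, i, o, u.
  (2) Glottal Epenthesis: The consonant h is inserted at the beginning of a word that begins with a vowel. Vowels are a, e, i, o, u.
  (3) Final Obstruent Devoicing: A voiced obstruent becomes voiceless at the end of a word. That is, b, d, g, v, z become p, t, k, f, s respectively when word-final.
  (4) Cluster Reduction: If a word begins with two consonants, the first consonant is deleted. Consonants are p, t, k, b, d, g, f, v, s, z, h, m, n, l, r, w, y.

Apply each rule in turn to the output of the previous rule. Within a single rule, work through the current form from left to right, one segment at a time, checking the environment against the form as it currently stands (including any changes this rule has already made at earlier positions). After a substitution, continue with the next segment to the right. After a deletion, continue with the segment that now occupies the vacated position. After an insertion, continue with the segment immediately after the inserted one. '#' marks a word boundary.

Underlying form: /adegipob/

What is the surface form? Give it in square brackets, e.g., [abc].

(1) Spirantization: [adegipob] → [azehipob]
(2) Glottal Epenthesis: [azehipob] → [hazehipob]
(3) Final Obstruent Devoicing: [hazehipob] → [hazehipop]
(4) Cluster Reduction: no change — [hazehipop]

[hazehipop]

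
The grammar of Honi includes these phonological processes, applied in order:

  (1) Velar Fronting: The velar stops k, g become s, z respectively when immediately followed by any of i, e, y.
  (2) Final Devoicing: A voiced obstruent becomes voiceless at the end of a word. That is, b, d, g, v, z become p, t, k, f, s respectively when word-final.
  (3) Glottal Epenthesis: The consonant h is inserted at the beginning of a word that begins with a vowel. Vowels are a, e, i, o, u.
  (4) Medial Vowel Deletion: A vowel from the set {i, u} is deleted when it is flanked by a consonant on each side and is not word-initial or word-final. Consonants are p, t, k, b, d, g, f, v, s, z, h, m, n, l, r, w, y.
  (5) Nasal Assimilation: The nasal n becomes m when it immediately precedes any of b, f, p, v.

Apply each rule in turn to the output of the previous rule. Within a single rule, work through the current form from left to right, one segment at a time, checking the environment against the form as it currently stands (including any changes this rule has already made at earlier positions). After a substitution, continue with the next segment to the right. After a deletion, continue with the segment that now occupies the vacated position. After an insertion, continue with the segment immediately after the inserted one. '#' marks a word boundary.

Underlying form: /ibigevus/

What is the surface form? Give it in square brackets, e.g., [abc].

(1) Velar Fronting: [ibigevus] → [ibizevus]
(2) Final Devoicing: no change — [ibizevus]
(3) Glottal Epenthesis: [ibizevus] → [hibizevus]
(4) Medial Vowel Deletion: [hibizevus] → [hbzevs]
(5) Nasal Assimilation: no change — [hbzevs]

[hbzevs]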